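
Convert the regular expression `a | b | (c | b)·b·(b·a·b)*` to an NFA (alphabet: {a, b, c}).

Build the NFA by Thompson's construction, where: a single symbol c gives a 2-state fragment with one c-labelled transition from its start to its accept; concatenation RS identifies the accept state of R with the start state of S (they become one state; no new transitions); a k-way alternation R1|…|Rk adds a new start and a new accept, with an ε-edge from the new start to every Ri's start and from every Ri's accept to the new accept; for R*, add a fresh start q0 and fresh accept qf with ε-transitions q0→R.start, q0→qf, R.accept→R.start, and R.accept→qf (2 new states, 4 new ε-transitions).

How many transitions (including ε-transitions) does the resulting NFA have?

Building bottom-up:
Each of the 8 symbol leaves contributes 1 transition (1 symbol, 0 ε).
  c | b : 6 transitions (2 symbol, 4 ε)
  b·a·b : 3 transitions (3 symbol, 0 ε)
  (b·a·b)* : 7 transitions (3 symbol, 4 ε)
  (c | b)·b·(b·a·b)* : 14 transitions (6 symbol, 8 ε)
  a | b | (c | b)·b·(b·a·b)* : 22 transitions (8 symbol, 14 ε)

22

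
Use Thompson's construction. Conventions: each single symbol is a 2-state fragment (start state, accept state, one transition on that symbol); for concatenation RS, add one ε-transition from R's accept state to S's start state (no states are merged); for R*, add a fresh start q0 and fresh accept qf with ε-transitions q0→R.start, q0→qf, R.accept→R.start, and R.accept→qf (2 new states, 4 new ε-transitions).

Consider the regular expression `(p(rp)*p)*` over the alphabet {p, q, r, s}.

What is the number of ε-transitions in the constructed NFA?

Per subexpression:
Each of the 4 symbol leaves contributes 0 ε-transitions.
  rp → 1 ε-transition
  (rp)* → 5 ε-transitions
  p(rp)*p → 7 ε-transitions
  (p(rp)*p)* → 11 ε-transitions

11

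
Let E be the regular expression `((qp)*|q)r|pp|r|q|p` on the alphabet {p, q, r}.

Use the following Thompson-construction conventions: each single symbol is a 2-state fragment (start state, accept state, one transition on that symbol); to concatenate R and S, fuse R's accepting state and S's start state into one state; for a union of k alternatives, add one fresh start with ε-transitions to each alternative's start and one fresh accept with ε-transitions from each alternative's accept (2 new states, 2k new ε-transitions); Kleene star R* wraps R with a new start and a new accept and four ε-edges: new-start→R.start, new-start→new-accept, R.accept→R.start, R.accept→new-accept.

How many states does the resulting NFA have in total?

21

Per subexpression:
Each of the 9 symbol leaves contributes a 2-state fragment.
  qp → 3 states
  (qp)* → 5 states
  (qp)*|q → 9 states
  ((qp)*|q)r → 10 states
  pp → 3 states
  ((qp)*|q)r|pp|r|q|p → 21 states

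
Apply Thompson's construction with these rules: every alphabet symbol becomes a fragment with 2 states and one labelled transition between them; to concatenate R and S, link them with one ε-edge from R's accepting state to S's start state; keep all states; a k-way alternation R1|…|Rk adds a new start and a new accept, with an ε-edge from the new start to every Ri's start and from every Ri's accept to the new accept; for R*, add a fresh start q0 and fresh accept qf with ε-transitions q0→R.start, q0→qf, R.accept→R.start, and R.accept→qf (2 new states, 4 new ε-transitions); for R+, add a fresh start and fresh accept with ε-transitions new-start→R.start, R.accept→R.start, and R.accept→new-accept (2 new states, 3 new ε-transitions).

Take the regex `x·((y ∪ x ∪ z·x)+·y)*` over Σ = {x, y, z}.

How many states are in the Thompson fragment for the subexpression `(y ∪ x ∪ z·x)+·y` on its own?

14

Fragment for `(y ∪ x ∪ z·x)+·y`:
Each of the 5 symbol leaves contributes a 2-state fragment.
  z·x — 4 states
  y ∪ x ∪ z·x — 10 states
  (y ∪ x ∪ z·x)+ — 12 states
  (y ∪ x ∪ z·x)+·y — 14 states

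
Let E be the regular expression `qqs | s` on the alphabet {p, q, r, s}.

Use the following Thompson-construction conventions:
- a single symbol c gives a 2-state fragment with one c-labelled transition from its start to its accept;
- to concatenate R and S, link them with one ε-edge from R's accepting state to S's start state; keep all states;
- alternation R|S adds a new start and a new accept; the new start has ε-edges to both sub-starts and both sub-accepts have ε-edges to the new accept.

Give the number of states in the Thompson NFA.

Per subexpression:
Each of the 4 symbol leaves contributes a 2-state fragment.
  qqs → 6 states
  qqs | s → 10 states

10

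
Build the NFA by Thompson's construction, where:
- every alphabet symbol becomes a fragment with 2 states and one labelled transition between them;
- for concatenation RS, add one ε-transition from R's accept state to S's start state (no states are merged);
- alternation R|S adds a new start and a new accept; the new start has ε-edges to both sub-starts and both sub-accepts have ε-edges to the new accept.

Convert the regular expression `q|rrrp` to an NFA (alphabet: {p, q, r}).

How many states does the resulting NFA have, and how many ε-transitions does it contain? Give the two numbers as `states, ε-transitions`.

Recursing over subexpressions:
Each of the 5 symbol leaves contributes 2 states and 0 ε-transitions.
  rrrp = 8 states, 3 ε-transitions
  q|rrrp = 12 states, 7 ε-transitions

12, 7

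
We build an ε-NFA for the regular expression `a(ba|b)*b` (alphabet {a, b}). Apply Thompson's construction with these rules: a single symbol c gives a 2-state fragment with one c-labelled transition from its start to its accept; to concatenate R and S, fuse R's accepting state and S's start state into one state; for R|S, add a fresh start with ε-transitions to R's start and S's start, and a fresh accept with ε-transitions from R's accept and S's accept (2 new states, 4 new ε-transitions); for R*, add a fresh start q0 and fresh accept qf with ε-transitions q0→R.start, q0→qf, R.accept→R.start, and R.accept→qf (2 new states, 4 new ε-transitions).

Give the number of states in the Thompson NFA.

11

Building bottom-up:
Each of the 5 symbol leaves contributes a 2-state fragment.
  ba : 3 states
  ba|b : 7 states
  (ba|b)* : 9 states
  a(ba|b)*b : 11 states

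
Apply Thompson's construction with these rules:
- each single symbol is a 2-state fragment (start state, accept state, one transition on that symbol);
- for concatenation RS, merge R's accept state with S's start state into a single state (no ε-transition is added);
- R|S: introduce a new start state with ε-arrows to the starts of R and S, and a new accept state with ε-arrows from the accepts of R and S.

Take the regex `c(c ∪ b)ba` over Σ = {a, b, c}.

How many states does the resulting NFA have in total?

9

By structural recursion:
Each of the 5 symbol leaves contributes a 2-state fragment.
  c ∪ b : 6 states
  c(c ∪ b)ba : 9 states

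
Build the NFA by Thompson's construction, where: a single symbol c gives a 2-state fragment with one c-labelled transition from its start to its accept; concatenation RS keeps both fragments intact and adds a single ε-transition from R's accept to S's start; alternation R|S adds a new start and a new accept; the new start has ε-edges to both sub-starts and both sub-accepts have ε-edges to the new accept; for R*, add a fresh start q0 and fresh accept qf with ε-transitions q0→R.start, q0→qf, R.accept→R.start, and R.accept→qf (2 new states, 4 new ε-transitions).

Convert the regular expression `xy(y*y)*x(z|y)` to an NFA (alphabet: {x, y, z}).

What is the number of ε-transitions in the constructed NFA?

Bottom-up over the parse tree:
Each of the 7 symbol leaves contributes 0 ε-transitions.
  y* : 4 ε-transitions
  y*y : 5 ε-transitions
  (y*y)* : 9 ε-transitions
  z|y : 4 ε-transitions
  xy(y*y)*x(z|y) : 17 ε-transitions

17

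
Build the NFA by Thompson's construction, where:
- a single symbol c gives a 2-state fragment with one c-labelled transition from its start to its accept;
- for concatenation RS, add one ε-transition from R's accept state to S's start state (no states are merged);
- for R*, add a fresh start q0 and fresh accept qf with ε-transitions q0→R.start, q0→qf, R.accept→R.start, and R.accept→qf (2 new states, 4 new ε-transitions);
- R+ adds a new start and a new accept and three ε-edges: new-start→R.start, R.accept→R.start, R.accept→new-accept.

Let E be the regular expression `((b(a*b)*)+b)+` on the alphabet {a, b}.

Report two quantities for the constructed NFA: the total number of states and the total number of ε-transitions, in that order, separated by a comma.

16, 17

Per subexpression:
Each of the 4 symbol leaves contributes 2 states and 0 ε-transitions.
  a* = 4 states, 4 ε-transitions
  a*b = 6 states, 5 ε-transitions
  (a*b)* = 8 states, 9 ε-transitions
  b(a*b)* = 10 states, 10 ε-transitions
  (b(a*b)*)+ = 12 states, 13 ε-transitions
  (b(a*b)*)+b = 14 states, 14 ε-transitions
  ((b(a*b)*)+b)+ = 16 states, 17 ε-transitions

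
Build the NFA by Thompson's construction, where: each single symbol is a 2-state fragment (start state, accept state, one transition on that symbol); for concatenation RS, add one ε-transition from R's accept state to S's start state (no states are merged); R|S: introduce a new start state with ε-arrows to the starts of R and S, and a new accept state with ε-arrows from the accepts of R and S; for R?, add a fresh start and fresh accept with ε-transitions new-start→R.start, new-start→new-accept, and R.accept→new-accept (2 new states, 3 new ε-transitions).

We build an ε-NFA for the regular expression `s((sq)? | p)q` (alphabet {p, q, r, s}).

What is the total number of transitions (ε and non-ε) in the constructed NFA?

By structural recursion:
Each of the 5 symbol leaves contributes 1 transition (1 symbol, 0 ε).
  sq — 3 transitions (2 symbol, 1 ε)
  (sq)? — 6 transitions (2 symbol, 4 ε)
  (sq)? | p — 11 transitions (3 symbol, 8 ε)
  s((sq)? | p)q — 15 transitions (5 symbol, 10 ε)

15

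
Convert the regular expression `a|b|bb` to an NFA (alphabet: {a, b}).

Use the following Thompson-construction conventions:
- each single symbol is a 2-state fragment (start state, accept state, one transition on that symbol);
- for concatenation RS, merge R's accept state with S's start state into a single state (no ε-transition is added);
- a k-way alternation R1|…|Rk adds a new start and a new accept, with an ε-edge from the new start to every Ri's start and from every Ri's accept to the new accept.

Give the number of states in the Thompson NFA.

9

Recursing over subexpressions:
Each of the 4 symbol leaves contributes a 2-state fragment.
  bb → 3 states
  a|b|bb → 9 states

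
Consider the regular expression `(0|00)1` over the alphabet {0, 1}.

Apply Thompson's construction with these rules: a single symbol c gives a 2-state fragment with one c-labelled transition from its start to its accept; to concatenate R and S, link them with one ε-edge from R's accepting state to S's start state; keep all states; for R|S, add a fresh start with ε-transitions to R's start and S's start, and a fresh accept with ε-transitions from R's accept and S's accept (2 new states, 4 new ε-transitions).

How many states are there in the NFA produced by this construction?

Recursing over subexpressions:
Each of the 4 symbol leaves contributes a 2-state fragment.
  00 : 4 states
  0|00 : 8 states
  (0|00)1 : 10 states

10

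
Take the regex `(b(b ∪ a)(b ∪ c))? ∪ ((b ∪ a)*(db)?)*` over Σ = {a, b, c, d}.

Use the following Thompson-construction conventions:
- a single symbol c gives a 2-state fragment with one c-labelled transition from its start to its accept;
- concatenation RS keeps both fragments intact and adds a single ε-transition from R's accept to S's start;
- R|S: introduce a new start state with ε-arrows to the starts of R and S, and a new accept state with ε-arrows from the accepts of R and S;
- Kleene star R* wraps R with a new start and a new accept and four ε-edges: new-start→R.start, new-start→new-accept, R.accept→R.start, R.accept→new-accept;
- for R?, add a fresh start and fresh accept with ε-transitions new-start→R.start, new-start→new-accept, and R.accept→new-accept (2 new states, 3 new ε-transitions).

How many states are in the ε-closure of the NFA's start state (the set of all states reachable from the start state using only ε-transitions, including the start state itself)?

Compute the ε-closure size of each fragment's start state recursively; a symbol fragment's start has no outgoing ε-edge, so its closure is just itself (size 1).
  b ∪ a — new start ε-reaches every alternative's start; none of them accept ε, so the new accept is not reached: |closure| = 1 + 1 + 1 = 3
  b ∪ c — new start ε-reaches every alternative's start; none of them accept ε, so the new accept is not reached: |closure| = 1 + 1 + 1 = 3
  b(b ∪ a)(b ∪ c) — same as the first factor's closure: |closure| = 1
  (b(b ∪ a)(b ∪ c))? — new start has ε-edges to the inner start and to the new accept, so |closure| = 2 + 1 = 3
  b ∪ a — new start ε-reaches every alternative's start; none of them accept ε, so the new accept is not reached: |closure| = 1 + 1 + 1 = 3
  (b ∪ a)* — |closure| = 1 (new start) + 3 (body) + 1 (new accept) = 5
  db — |closure| equals the left operand's closure size = 1 (its accept is not ε-reachable, so the closure stops there)
  (db)? — new start has ε-edges to the inner start and to the new accept, so |closure| = 2 + 1 = 3
  (b ∪ a)*(db)? — the left operand accepts ε, so the closure extends into the next operand (via the concat ε-link); |closure| = 5 + 3 = 8
  ((b ∪ a)*(db)?)* — new start has ε-edges to the inner start and to the new accept, so |closure| = 2 + 8 = 10
  (b(b ∪ a)(b ∪ c))? ∪ ((b ∪ a)*(db)?)* — new start ε-reaches every alternative's start; at least one alternative accepts ε, so the union's new accept is reached too: |closure| = 1 + 3 + 10 + 1 = 15

15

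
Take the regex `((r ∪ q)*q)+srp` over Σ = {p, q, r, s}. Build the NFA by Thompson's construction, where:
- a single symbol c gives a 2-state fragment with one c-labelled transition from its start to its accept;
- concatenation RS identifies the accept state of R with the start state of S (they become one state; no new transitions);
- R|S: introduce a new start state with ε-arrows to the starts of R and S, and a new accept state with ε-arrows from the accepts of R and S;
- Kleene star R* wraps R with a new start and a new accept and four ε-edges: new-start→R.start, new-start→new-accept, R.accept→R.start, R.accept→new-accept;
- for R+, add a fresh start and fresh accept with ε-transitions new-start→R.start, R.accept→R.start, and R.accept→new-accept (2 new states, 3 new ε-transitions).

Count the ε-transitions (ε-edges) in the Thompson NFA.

Recursing over subexpressions:
Each of the 6 symbol leaves contributes 0 ε-transitions.
  r ∪ q = 4 ε-transitions
  (r ∪ q)* = 8 ε-transitions
  (r ∪ q)*q = 8 ε-transitions
  ((r ∪ q)*q)+ = 11 ε-transitions
  ((r ∪ q)*q)+srp = 11 ε-transitions

11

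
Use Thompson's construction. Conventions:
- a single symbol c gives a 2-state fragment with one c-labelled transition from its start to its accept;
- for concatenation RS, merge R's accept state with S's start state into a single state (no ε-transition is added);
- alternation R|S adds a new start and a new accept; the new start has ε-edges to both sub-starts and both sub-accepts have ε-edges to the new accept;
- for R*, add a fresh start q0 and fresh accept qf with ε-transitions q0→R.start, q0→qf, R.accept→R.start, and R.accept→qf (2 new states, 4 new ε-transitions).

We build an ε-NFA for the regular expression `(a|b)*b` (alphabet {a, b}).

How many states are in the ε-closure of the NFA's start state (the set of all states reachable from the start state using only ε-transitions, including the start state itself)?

5

Work bottom-up. For each fragment F, track |ε-closure(F.start)| and whether F's accept lies in that closure (i.e. whether F accepts ε). A single-symbol fragment has closure size 1 and does not accept ε.
  a|b → C = 1 + 1 + 1 = 3 (the new accept is not ε-reachable since no branch accepts ε)
  (a|b)* → C = 1 (new start) + 3 (body) + 1 (new accept) = 5
  (a|b)*b → the left operand accepts ε, so the closure extends into the next operand (the shared merged state is already counted); C = 5 + (1−1) = 5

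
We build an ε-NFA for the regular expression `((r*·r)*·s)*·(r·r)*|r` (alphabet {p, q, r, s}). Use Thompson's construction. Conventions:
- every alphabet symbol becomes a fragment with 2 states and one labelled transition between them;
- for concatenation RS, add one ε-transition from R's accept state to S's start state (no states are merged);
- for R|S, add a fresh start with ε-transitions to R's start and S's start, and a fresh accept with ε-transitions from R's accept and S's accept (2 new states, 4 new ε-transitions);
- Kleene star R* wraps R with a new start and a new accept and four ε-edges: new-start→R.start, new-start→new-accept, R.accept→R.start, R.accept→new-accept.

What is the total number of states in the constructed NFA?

22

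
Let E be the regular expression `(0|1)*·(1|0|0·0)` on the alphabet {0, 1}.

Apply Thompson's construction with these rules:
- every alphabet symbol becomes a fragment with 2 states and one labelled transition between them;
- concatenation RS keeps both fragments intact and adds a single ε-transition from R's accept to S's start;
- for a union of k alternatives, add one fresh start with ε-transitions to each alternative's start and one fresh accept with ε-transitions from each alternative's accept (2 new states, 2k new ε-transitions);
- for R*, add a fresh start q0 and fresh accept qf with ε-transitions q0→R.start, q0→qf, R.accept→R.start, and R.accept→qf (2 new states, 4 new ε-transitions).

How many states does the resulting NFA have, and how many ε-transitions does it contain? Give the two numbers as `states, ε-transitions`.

18, 16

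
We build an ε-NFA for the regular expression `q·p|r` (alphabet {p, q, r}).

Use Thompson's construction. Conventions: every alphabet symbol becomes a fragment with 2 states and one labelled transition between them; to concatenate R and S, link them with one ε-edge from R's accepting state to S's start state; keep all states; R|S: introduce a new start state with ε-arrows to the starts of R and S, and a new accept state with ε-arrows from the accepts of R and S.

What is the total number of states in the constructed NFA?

8

Building bottom-up:
Each of the 3 symbol leaves contributes a 2-state fragment.
  q·p → 4 states
  q·p|r → 8 states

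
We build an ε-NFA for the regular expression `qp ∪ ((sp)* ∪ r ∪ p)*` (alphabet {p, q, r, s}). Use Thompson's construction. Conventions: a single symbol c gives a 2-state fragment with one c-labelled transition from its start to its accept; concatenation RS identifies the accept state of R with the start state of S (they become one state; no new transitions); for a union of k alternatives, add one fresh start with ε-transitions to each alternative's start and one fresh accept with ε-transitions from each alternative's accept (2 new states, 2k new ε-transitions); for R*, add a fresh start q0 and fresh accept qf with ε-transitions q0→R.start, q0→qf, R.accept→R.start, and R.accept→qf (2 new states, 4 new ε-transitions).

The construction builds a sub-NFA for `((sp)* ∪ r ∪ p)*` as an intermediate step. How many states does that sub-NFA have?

Fragment for `((sp)* ∪ r ∪ p)*`:
Each of the 4 symbol leaves contributes a 2-state fragment.
  sp — 3 states
  (sp)* — 5 states
  (sp)* ∪ r ∪ p — 11 states
  ((sp)* ∪ r ∪ p)* — 13 states

13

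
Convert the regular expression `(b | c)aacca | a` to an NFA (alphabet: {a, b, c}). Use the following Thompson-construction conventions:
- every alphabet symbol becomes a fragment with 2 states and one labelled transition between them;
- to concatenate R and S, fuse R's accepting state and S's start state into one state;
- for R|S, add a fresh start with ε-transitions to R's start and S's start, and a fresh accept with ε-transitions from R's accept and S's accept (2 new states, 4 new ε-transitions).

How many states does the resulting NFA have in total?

15

By structural recursion:
Each of the 8 symbol leaves contributes a 2-state fragment.
  b | c — 6 states
  (b | c)aacca — 11 states
  (b | c)aacca | a — 15 states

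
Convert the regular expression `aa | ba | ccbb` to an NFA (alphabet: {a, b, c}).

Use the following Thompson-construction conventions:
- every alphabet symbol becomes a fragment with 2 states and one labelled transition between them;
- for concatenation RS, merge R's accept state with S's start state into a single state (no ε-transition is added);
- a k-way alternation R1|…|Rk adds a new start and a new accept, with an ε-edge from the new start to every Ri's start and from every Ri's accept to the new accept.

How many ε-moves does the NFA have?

6

Recursing over subexpressions:
Each of the 8 symbol leaves contributes 0 ε-transitions.
  aa : 0 ε-transitions
  ba : 0 ε-transitions
  ccbb : 0 ε-transitions
  aa | ba | ccbb : 6 ε-transitions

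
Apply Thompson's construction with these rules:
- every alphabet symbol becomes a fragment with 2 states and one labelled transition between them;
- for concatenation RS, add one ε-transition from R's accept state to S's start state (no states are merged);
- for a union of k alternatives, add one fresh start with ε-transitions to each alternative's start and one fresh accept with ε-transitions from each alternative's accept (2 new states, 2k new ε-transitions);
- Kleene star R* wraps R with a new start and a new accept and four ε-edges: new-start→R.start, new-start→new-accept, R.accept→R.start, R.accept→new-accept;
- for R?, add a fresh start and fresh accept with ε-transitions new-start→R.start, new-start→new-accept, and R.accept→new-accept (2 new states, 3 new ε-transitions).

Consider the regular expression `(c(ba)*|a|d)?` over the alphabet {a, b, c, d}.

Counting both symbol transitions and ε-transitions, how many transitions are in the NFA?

20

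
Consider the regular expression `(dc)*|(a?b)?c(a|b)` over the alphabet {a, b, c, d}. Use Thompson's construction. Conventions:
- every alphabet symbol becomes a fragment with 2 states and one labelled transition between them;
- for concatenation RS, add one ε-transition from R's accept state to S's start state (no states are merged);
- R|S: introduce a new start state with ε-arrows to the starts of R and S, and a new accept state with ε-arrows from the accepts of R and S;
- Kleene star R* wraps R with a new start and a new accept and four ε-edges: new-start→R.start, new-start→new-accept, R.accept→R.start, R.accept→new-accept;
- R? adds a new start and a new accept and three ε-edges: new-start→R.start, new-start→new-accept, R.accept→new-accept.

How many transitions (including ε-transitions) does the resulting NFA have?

Building bottom-up:
Each of the 7 symbol leaves contributes 1 transition (1 symbol, 0 ε).
  dc : 3 transitions (2 symbol, 1 ε)
  (dc)* : 7 transitions (2 symbol, 5 ε)
  a? : 4 transitions (1 symbol, 3 ε)
  a?b : 6 transitions (2 symbol, 4 ε)
  (a?b)? : 9 transitions (2 symbol, 7 ε)
  a|b : 6 transitions (2 symbol, 4 ε)
  (a?b)?c(a|b) : 18 transitions (5 symbol, 13 ε)
  (dc)*|(a?b)?c(a|b) : 29 transitions (7 symbol, 22 ε)

29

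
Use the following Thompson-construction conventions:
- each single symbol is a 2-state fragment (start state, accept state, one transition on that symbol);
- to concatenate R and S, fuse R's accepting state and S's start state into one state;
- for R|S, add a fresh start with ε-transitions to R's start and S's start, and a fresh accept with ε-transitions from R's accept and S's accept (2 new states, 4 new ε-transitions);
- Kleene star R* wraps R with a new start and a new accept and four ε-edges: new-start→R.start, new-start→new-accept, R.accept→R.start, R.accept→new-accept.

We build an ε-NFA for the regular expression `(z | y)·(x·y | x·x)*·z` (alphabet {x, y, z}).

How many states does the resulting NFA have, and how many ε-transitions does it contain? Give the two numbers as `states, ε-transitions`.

16, 12

Recursing over subexpressions:
Each of the 7 symbol leaves contributes 2 states and 0 ε-transitions.
  z | y : 6 states, 4 ε-transitions
  x·y : 3 states, 0 ε-transitions
  x·x : 3 states, 0 ε-transitions
  x·y | x·x : 8 states, 4 ε-transitions
  (x·y | x·x)* : 10 states, 8 ε-transitions
  (z | y)·(x·y | x·x)*·z : 16 states, 12 ε-transitions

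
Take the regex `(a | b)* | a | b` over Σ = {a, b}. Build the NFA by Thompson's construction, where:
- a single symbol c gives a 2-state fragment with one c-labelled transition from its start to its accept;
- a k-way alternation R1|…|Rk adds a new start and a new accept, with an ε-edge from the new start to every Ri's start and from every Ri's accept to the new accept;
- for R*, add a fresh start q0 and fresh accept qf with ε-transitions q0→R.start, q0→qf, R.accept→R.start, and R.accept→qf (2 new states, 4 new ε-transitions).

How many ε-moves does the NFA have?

14

Building bottom-up:
Each of the 4 symbol leaves contributes 0 ε-transitions.
  a | b → 4 ε-transitions
  (a | b)* → 8 ε-transitions
  (a | b)* | a | b → 14 ε-transitions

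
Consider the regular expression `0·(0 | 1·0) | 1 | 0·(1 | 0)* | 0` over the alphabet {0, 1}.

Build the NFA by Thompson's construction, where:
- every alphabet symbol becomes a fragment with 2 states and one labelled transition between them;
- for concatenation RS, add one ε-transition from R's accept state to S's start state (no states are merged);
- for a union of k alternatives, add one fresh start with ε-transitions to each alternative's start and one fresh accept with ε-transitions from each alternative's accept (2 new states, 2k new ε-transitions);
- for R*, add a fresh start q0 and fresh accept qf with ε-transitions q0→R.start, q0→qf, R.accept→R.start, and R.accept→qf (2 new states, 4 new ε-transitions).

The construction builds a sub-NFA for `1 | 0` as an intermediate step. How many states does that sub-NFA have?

6

Fragment for `1 | 0`:
Each of the 2 symbol leaves contributes a 2-state fragment.
  1 | 0 : 6 states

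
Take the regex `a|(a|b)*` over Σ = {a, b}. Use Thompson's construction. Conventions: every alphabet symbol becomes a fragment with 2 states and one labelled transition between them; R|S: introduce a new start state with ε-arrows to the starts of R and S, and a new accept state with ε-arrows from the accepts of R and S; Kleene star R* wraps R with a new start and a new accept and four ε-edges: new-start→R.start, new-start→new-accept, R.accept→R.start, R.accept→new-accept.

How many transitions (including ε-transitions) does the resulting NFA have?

15

Per subexpression:
Each of the 3 symbol leaves contributes 1 transition (1 symbol, 0 ε).
  a|b : 6 transitions (2 symbol, 4 ε)
  (a|b)* : 10 transitions (2 symbol, 8 ε)
  a|(a|b)* : 15 transitions (3 symbol, 12 ε)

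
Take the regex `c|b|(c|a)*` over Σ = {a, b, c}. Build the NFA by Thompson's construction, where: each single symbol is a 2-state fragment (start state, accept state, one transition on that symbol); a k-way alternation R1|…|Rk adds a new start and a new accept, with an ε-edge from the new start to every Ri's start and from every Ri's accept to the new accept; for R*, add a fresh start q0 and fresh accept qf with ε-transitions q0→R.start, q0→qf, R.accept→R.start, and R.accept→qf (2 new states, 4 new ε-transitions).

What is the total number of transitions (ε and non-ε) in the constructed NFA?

18

Per subexpression:
Each of the 4 symbol leaves contributes 1 transition (1 symbol, 0 ε).
  c|a → 6 transitions (2 symbol, 4 ε)
  (c|a)* → 10 transitions (2 symbol, 8 ε)
  c|b|(c|a)* → 18 transitions (4 symbol, 14 ε)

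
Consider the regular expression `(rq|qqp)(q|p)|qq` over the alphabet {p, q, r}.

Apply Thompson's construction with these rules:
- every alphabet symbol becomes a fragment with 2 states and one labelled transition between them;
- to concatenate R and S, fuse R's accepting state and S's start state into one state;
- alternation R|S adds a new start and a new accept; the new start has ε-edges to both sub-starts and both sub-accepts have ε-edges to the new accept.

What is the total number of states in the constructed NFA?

Per subexpression:
Each of the 9 symbol leaves contributes a 2-state fragment.
  rq → 3 states
  qqp → 4 states
  rq|qqp → 9 states
  q|p → 6 states
  (rq|qqp)(q|p) → 14 states
  qq → 3 states
  (rq|qqp)(q|p)|qq → 19 states

19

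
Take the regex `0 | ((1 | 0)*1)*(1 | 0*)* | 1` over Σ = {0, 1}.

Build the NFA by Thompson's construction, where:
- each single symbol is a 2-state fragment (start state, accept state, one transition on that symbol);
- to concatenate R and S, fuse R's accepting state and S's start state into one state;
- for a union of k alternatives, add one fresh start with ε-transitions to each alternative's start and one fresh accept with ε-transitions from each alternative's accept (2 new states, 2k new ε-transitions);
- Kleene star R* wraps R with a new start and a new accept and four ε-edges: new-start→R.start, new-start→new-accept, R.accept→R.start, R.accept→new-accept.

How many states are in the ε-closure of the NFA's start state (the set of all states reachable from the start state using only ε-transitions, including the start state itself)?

Work bottom-up. For each fragment F, track |ε-closure(F.start)| and whether F's accept lies in that closure (i.e. whether F accepts ε). A single-symbol fragment has closure size 1 and does not accept ε.
  1 | 0 → |closure| = 1 + 1 + 1 = 3 (the new accept is not ε-reachable since no branch accepts ε)
  (1 | 0)* → new start has ε-edges to the inner start and to the new accept, so |closure| = 2 + 3 = 5
  (1 | 0)*1 → the left operand accepts ε, so the closure extends into the next operand (the shared merged state is already counted); |closure| = 5 + (1−1) = 5
  ((1 | 0)*1)* → |closure| = 1 (new start) + 5 (body) + 1 (new accept) = 7
  0* → |closure| = 1 (new start) + 1 (body) + 1 (new accept) = 3
  1 | 0* → new start ε-reaches every alternative's start; at least one alternative accepts ε, so the union's new accept is reached too: |closure| = 1 + 1 + 3 + 1 = 6
  (1 | 0*)* → the star's fresh start ε-reaches both the body's start and the fresh accept: |closure| = 2 + 6 = 8
  ((1 | 0)*1)*(1 | 0*)* → the left operand accepts ε, so the closure extends into the next operand (the shared merged state is already counted); |closure| = 7 + (8−1) = 14
  0 | ((1 | 0)*1)*(1 | 0*)* | 1 → new start ε-reaches every alternative's start; at least one alternative accepts ε, so the union's new accept is reached too: |closure| = 1 + 1 + 14 + 1 + 1 = 18

18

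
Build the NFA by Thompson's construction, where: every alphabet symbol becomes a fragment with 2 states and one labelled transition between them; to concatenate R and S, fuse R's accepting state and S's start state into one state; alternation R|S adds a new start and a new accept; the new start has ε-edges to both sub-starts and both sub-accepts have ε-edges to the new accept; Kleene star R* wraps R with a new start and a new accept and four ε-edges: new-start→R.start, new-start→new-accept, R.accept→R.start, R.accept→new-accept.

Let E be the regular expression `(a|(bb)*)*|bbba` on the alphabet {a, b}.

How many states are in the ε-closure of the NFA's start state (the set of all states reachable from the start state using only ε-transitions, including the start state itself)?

11

Work bottom-up. For each fragment F, track |ε-closure(F.start)| and whether F's accept lies in that closure (i.e. whether F accepts ε). A single-symbol fragment has closure size 1 and does not accept ε.
  bb : C equals the left operand's closure size = 1 (its accept is not ε-reachable, so the closure stops there)
  (bb)* : new start has ε-edges to the inner start and to the new accept, so C = 2 + 1 = 3
  a|(bb)* : new start ε-reaches every alternative's start; at least one alternative accepts ε, so the union's new accept is reached too: C = 1 + 1 + 3 + 1 = 6
  (a|(bb)*)* : C = 1 (new start) + 6 (body) + 1 (new accept) = 8
  bbba : same as the first factor's closure: C = 1
  (a|(bb)*)*|bbba : new start ε-reaches every alternative's start; at least one alternative accepts ε, so the union's new accept is reached too: C = 1 + 8 + 1 + 1 = 11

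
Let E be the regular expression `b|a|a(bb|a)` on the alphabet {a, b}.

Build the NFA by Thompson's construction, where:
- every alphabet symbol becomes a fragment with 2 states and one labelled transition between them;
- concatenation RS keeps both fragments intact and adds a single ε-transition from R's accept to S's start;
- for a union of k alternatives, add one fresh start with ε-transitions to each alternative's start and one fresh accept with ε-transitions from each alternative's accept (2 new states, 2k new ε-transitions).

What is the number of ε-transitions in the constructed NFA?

12

Bottom-up over the parse tree:
Each of the 6 symbol leaves contributes 0 ε-transitions.
  bb → 1 ε-transition
  bb|a → 5 ε-transitions
  a(bb|a) → 6 ε-transitions
  b|a|a(bb|a) → 12 ε-transitions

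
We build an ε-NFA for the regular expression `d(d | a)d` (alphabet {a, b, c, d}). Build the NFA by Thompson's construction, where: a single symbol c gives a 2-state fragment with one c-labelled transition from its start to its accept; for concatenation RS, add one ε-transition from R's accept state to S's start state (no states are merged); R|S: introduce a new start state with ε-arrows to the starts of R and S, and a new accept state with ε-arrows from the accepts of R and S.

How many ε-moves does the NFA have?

6

Building bottom-up:
Each of the 4 symbol leaves contributes 0 ε-transitions.
  d | a = 4 ε-transitions
  d(d | a)d = 6 ε-transitions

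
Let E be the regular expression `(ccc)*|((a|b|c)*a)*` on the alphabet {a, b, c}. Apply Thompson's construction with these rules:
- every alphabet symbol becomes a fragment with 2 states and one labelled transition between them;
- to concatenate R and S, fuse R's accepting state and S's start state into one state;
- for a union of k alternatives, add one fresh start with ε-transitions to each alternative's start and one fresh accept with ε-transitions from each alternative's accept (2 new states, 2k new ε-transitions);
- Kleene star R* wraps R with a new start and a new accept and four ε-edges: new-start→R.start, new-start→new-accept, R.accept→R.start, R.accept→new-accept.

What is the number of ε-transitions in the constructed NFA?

Per subexpression:
Each of the 7 symbol leaves contributes 0 ε-transitions.
  ccc = 0 ε-transitions
  (ccc)* = 4 ε-transitions
  a|b|c = 6 ε-transitions
  (a|b|c)* = 10 ε-transitions
  (a|b|c)*a = 10 ε-transitions
  ((a|b|c)*a)* = 14 ε-transitions
  (ccc)*|((a|b|c)*a)* = 22 ε-transitions

22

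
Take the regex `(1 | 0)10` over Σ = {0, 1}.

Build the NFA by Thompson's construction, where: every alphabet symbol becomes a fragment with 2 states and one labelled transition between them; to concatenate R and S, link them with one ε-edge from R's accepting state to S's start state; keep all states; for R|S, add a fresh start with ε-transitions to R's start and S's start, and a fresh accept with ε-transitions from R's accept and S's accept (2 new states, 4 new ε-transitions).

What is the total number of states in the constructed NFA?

Per subexpression:
Each of the 4 symbol leaves contributes a 2-state fragment.
  1 | 0 — 6 states
  (1 | 0)10 — 10 states

10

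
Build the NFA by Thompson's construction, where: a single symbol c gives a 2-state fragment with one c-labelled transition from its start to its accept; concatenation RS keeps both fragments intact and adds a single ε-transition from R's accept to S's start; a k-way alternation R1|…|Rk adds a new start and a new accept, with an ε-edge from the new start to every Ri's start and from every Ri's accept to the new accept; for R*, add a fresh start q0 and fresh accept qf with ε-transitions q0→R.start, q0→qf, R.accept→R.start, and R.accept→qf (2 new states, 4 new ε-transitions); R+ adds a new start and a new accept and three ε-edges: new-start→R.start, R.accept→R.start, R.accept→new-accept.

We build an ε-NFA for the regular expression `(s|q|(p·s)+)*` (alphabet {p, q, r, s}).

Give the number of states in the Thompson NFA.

14

Bottom-up over the parse tree:
Each of the 4 symbol leaves contributes a 2-state fragment.
  p·s — 4 states
  (p·s)+ — 6 states
  s|q|(p·s)+ — 12 states
  (s|q|(p·s)+)* — 14 states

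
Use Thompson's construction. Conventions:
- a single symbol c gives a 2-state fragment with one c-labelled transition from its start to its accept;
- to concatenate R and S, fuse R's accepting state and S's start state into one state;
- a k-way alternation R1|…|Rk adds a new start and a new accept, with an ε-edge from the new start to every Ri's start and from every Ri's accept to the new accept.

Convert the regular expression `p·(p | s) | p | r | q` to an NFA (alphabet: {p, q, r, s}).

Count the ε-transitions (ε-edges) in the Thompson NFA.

12

Building bottom-up:
Each of the 6 symbol leaves contributes 0 ε-transitions.
  p | s : 4 ε-transitions
  p·(p | s) : 4 ε-transitions
  p·(p | s) | p | r | q : 12 ε-transitions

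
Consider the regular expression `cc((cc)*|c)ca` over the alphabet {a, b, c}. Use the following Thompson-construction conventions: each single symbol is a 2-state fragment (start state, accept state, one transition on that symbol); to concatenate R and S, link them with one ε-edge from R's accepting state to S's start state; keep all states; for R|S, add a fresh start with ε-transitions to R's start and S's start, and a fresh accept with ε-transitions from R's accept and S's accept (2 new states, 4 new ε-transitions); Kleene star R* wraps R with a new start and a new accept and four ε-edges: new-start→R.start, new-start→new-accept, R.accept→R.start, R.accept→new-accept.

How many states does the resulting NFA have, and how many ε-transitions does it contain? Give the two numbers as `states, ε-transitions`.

18, 13

By structural recursion:
Each of the 7 symbol leaves contributes 2 states and 0 ε-transitions.
  cc — 4 states, 1 ε-transition
  (cc)* — 6 states, 5 ε-transitions
  (cc)*|c — 10 states, 9 ε-transitions
  cc((cc)*|c)ca — 18 states, 13 ε-transitions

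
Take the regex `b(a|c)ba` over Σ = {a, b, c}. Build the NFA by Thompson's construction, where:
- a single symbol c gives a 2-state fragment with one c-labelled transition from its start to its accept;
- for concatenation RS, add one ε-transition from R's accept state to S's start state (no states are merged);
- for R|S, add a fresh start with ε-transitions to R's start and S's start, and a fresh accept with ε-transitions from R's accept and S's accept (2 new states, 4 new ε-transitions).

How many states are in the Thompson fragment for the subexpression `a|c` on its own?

6

Fragment for `a|c`:
Each of the 2 symbol leaves contributes a 2-state fragment.
  a|c → 6 states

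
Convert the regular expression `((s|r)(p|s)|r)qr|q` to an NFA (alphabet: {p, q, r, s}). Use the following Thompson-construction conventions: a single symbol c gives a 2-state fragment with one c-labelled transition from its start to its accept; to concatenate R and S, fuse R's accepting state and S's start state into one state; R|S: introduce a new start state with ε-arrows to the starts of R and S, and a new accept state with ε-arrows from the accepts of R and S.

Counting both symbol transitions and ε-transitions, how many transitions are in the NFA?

24

Recursing over subexpressions:
Each of the 8 symbol leaves contributes 1 transition (1 symbol, 0 ε).
  s|r → 6 transitions (2 symbol, 4 ε)
  p|s → 6 transitions (2 symbol, 4 ε)
  (s|r)(p|s) → 12 transitions (4 symbol, 8 ε)
  (s|r)(p|s)|r → 17 transitions (5 symbol, 12 ε)
  ((s|r)(p|s)|r)qr → 19 transitions (7 symbol, 12 ε)
  ((s|r)(p|s)|r)qr|q → 24 transitions (8 symbol, 16 ε)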